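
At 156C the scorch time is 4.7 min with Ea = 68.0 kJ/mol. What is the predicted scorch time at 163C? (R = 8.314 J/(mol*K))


Convert temperatures: T1 = 156 + 273.15 = 429.15 K, T2 = 163 + 273.15 = 436.15 K
ts2_new = 4.7 * exp(68000 / 8.314 * (1/436.15 - 1/429.15))
1/T2 - 1/T1 = -3.7398e-05
ts2_new = 3.46 min

3.46 min


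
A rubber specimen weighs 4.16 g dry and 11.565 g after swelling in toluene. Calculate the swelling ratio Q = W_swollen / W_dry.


Q = W_swollen / W_dry
Q = 11.565 / 4.16
Q = 2.78

Q = 2.78


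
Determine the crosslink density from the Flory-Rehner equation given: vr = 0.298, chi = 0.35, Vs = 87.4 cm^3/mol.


ln(1 - vr) = ln(1 - 0.298) = -0.3538
Numerator = -((-0.3538) + 0.298 + 0.35 * 0.298^2) = 0.0247
Denominator = 87.4 * (0.298^(1/3) - 0.298/2) = 45.3555
nu = 0.0247 / 45.3555 = 5.4548e-04 mol/cm^3

5.4548e-04 mol/cm^3


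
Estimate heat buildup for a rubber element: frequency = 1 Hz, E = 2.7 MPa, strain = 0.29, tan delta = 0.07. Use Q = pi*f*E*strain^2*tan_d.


Q = pi * f * E * strain^2 * tan_d
= pi * 1 * 2.7 * 0.29^2 * 0.07
= pi * 1 * 2.7 * 0.0841 * 0.07
= 0.0499

Q = 0.0499


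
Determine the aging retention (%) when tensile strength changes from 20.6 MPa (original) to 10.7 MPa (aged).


Retention = aged / original * 100
= 10.7 / 20.6 * 100
= 51.9%

51.9%


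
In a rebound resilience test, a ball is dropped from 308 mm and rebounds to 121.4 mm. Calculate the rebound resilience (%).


Resilience = h_rebound / h_drop * 100
= 121.4 / 308 * 100
= 39.4%

39.4%


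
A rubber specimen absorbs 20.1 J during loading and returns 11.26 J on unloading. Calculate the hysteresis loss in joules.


Hysteresis loss = loading - unloading
= 20.1 - 11.26
= 8.84 J

8.84 J


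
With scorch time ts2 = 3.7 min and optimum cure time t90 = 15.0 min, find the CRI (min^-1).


CRI = 100 / (t90 - ts2)
= 100 / (15.0 - 3.7)
= 100 / 11.3
= 8.85 min^-1

8.85 min^-1


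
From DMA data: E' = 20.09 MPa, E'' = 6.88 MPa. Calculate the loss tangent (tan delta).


tan delta = E'' / E'
= 6.88 / 20.09
= 0.3425

tan delta = 0.3425


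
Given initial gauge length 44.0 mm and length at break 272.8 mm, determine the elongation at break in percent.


Elongation = (Lf - L0) / L0 * 100
= (272.8 - 44.0) / 44.0 * 100
= 228.8 / 44.0 * 100
= 520.0%

520.0%


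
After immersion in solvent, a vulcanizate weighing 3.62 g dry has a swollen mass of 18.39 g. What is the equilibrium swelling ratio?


Q = W_swollen / W_dry
Q = 18.39 / 3.62
Q = 5.08

Q = 5.08


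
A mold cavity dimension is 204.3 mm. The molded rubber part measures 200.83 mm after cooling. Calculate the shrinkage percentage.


Shrinkage = (mold - part) / mold * 100
= (204.3 - 200.83) / 204.3 * 100
= 3.47 / 204.3 * 100
= 1.7%

1.7%


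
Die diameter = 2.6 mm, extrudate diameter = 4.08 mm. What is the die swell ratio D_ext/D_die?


Die swell ratio = D_extrudate / D_die
= 4.08 / 2.6
= 1.569

Die swell = 1.569


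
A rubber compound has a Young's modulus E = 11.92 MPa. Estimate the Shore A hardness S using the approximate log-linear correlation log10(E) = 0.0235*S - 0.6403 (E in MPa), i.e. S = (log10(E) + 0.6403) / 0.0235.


log10(E) = 0.0235*S - 0.6403  =>  S = (log10(E) + 0.6403) / 0.0235
log10(11.92) = 1.076276
S = (1.076276 + 0.6403) / 0.0235 = 1.716576 / 0.0235
S = 73.0

Shore A = 73.0


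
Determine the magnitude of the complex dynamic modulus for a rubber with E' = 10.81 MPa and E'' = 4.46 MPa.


|E*| = sqrt(E'^2 + E''^2)
= sqrt(10.81^2 + 4.46^2)
= sqrt(116.8561 + 19.8916)
= 11.694 MPa

11.694 MPa


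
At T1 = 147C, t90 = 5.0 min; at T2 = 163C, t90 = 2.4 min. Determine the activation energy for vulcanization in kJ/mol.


T1 = 420.15 K, T2 = 436.15 K
1/T1 - 1/T2 = 8.7313e-05
ln(t1/t2) = ln(5.0/2.4) = 0.7340
Ea = 8.314 * 0.7340 / 8.7313e-05 = 69888.8836 J/mol
Ea = 69.89 kJ/mol

69.89 kJ/mol


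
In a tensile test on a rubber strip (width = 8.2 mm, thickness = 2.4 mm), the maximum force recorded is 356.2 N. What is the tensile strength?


Area = width * thickness = 8.2 * 2.4 = 19.68 mm^2
TS = force / area = 356.2 / 19.68 = 18.1 MPa

18.1 MPa


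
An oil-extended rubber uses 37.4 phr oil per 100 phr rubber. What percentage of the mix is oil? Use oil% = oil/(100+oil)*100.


Oil % = oil / (100 + oil) * 100
= 37.4 / (100 + 37.4) * 100
= 37.4 / 137.4 * 100
= 27.22%

27.22%


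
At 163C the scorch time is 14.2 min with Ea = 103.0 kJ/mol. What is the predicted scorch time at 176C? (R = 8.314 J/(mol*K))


Convert temperatures: T1 = 163 + 273.15 = 436.15 K, T2 = 176 + 273.15 = 449.15 K
ts2_new = 14.2 * exp(103000 / 8.314 * (1/449.15 - 1/436.15))
1/T2 - 1/T1 = -6.6361e-05
ts2_new = 6.24 min

6.24 min


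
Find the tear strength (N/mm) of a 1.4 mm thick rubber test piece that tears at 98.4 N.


Tear strength = force / thickness
= 98.4 / 1.4
= 70.29 N/mm

70.29 N/mm


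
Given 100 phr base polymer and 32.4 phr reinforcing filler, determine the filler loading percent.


Filler % = filler / (rubber + filler) * 100
= 32.4 / (100 + 32.4) * 100
= 32.4 / 132.4 * 100
= 24.47%

24.47%


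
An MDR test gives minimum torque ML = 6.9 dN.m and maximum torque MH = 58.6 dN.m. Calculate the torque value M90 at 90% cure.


M90 = ML + 0.9 * (MH - ML)
M90 = 6.9 + 0.9 * (58.6 - 6.9)
M90 = 6.9 + 0.9 * 51.7
M90 = 53.43 dN.m

53.43 dN.m


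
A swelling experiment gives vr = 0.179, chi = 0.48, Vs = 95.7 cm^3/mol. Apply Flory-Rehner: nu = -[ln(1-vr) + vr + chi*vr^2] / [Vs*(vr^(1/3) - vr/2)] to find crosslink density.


ln(1 - vr) = ln(1 - 0.179) = -0.1972
Numerator = -((-0.1972) + 0.179 + 0.48 * 0.179^2) = 0.0029
Denominator = 95.7 * (0.179^(1/3) - 0.179/2) = 45.3689
nu = 0.0029 / 45.3689 = 6.2873e-05 mol/cm^3

6.2873e-05 mol/cm^3


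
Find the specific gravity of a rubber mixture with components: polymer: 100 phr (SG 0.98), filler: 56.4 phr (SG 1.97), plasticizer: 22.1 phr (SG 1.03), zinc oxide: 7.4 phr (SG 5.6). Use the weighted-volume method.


Sum of weights = 185.9
Volume contributions:
  polymer: 100/0.98 = 102.0408
  filler: 56.4/1.97 = 28.6294
  plasticizer: 22.1/1.03 = 21.4563
  zinc oxide: 7.4/5.6 = 1.3214
Sum of volumes = 153.4480
SG = 185.9 / 153.4480 = 1.211

SG = 1.211


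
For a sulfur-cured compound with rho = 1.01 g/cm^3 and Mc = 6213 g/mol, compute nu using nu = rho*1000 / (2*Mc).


nu = rho * 1000 / (2 * Mc)
nu = 1.01 * 1000 / (2 * 6213)
nu = 1010.0 / 12426
nu = 0.0813 mol/L

0.0813 mol/L


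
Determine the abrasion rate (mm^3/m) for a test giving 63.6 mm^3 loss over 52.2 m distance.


Rate = volume_loss / distance
= 63.6 / 52.2
= 1.218 mm^3/m

1.218 mm^3/m


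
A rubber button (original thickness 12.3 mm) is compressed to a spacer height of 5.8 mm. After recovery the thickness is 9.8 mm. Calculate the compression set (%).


CS = (t0 - recovered) / (t0 - ts) * 100
= (12.3 - 9.8) / (12.3 - 5.8) * 100
= 2.5 / 6.5 * 100
= 38.5%

38.5%


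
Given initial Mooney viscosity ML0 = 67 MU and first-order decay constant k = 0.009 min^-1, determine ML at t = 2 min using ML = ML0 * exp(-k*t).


ML = ML0 * exp(-k * t)
ML = 67 * exp(-0.009 * 2)
ML = 67 * 0.9822
ML = 65.8 MU

65.8 MU


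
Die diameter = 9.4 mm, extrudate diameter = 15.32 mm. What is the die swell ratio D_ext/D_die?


Die swell ratio = D_extrudate / D_die
= 15.32 / 9.4
= 1.63

Die swell = 1.63


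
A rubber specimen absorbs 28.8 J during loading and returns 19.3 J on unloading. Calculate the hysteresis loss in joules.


Hysteresis loss = loading - unloading
= 28.8 - 19.3
= 9.5 J

9.5 J


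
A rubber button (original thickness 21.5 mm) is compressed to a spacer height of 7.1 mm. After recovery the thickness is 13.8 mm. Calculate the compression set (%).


CS = (t0 - recovered) / (t0 - ts) * 100
= (21.5 - 13.8) / (21.5 - 7.1) * 100
= 7.7 / 14.4 * 100
= 53.5%

53.5%


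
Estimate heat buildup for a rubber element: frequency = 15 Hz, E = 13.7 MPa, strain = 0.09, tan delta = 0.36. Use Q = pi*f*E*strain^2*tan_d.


Q = pi * f * E * strain^2 * tan_d
= pi * 15 * 13.7 * 0.09^2 * 0.36
= pi * 15 * 13.7 * 0.0081 * 0.36
= 1.8826

Q = 1.8826


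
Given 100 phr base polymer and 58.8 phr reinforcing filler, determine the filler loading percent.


Filler % = filler / (rubber + filler) * 100
= 58.8 / (100 + 58.8) * 100
= 58.8 / 158.8 * 100
= 37.03%

37.03%


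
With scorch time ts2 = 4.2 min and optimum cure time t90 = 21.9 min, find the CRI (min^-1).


CRI = 100 / (t90 - ts2)
= 100 / (21.9 - 4.2)
= 100 / 17.7
= 5.65 min^-1

5.65 min^-1


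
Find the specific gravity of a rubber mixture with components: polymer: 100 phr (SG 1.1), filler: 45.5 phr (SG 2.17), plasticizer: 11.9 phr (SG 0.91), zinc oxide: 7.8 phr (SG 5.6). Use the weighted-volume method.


Sum of weights = 165.2
Volume contributions:
  polymer: 100/1.1 = 90.9091
  filler: 45.5/2.17 = 20.9677
  plasticizer: 11.9/0.91 = 13.0769
  zinc oxide: 7.8/5.6 = 1.3929
Sum of volumes = 126.3466
SG = 165.2 / 126.3466 = 1.308

SG = 1.308


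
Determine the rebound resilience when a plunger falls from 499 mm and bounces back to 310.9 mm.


Resilience = h_rebound / h_drop * 100
= 310.9 / 499 * 100
= 62.3%

62.3%


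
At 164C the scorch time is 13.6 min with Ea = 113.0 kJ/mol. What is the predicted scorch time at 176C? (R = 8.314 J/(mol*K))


Convert temperatures: T1 = 164 + 273.15 = 437.15 K, T2 = 176 + 273.15 = 449.15 K
ts2_new = 13.6 * exp(113000 / 8.314 * (1/449.15 - 1/437.15))
1/T2 - 1/T1 = -6.1117e-05
ts2_new = 5.93 min

5.93 min


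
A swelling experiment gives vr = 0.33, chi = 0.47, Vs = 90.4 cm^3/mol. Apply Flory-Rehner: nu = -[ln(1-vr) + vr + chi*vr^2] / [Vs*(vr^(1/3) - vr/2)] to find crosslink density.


ln(1 - vr) = ln(1 - 0.33) = -0.4005
Numerator = -((-0.4005) + 0.33 + 0.47 * 0.33^2) = 0.0193
Denominator = 90.4 * (0.33^(1/3) - 0.33/2) = 47.5542
nu = 0.0193 / 47.5542 = 4.0574e-04 mol/cm^3

4.0574e-04 mol/cm^3


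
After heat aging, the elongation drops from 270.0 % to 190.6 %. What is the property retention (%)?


Retention = aged / original * 100
= 190.6 / 270.0 * 100
= 70.6%

70.6%


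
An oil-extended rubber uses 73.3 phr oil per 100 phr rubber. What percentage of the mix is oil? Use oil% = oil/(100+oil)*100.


Oil % = oil / (100 + oil) * 100
= 73.3 / (100 + 73.3) * 100
= 73.3 / 173.3 * 100
= 42.3%

42.3%


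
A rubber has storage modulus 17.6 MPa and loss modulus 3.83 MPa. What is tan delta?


tan delta = E'' / E'
= 3.83 / 17.6
= 0.2176

tan delta = 0.2176


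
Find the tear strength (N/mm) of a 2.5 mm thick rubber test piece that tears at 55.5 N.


Tear strength = force / thickness
= 55.5 / 2.5
= 22.2 N/mm

22.2 N/mm


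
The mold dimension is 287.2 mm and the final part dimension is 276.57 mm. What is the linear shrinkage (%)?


Shrinkage = (mold - part) / mold * 100
= (287.2 - 276.57) / 287.2 * 100
= 10.63 / 287.2 * 100
= 3.7%

3.7%


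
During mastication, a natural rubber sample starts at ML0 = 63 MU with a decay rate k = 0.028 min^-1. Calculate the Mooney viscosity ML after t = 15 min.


ML = ML0 * exp(-k * t)
ML = 63 * exp(-0.028 * 15)
ML = 63 * 0.6570
ML = 41.39 MU

41.39 MU


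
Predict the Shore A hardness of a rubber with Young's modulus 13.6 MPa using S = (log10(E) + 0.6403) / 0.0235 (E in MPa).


log10(E) = 0.0235*S - 0.6403  =>  S = (log10(E) + 0.6403) / 0.0235
log10(13.6) = 1.133539
S = (1.133539 + 0.6403) / 0.0235 = 1.773839 / 0.0235
S = 75.5

Shore A = 75.5


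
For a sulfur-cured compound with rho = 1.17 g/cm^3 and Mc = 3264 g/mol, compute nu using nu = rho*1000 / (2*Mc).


nu = rho * 1000 / (2 * Mc)
nu = 1.17 * 1000 / (2 * 3264)
nu = 1170.0 / 6528
nu = 0.1792 mol/L

0.1792 mol/L


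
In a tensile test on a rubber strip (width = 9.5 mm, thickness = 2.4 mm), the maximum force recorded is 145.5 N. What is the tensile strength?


Area = width * thickness = 9.5 * 2.4 = 22.8 mm^2
TS = force / area = 145.5 / 22.8 = 6.38 MPa

6.38 MPa


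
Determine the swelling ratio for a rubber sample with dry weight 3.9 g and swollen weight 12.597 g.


Q = W_swollen / W_dry
Q = 12.597 / 3.9
Q = 3.23

Q = 3.23


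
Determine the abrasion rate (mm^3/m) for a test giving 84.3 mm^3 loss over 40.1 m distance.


Rate = volume_loss / distance
= 84.3 / 40.1
= 2.102 mm^3/m

2.102 mm^3/m


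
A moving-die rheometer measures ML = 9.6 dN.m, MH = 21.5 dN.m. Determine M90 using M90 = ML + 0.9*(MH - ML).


M90 = ML + 0.9 * (MH - ML)
M90 = 9.6 + 0.9 * (21.5 - 9.6)
M90 = 9.6 + 0.9 * 11.9
M90 = 20.31 dN.m

20.31 dN.m


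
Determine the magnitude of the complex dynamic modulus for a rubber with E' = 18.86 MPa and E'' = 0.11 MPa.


|E*| = sqrt(E'^2 + E''^2)
= sqrt(18.86^2 + 0.11^2)
= sqrt(355.6996 + 0.0121)
= 18.86 MPa

18.86 MPa


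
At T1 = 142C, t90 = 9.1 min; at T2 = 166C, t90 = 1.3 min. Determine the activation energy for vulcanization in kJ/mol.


T1 = 415.15 K, T2 = 439.15 K
1/T1 - 1/T2 = 1.3164e-04
ln(t1/t2) = ln(9.1/1.3) = 1.9459
Ea = 8.314 * 1.9459 / 1.3164e-04 = 122896.4933 J/mol
Ea = 122.9 kJ/mol

122.9 kJ/mol


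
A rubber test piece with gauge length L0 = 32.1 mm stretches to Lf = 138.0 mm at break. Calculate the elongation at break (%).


Elongation = (Lf - L0) / L0 * 100
= (138.0 - 32.1) / 32.1 * 100
= 105.9 / 32.1 * 100
= 329.9%

329.9%


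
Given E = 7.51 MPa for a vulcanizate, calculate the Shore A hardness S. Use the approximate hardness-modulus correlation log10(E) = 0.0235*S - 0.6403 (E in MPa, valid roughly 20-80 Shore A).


log10(E) = 0.0235*S - 0.6403  =>  S = (log10(E) + 0.6403) / 0.0235
log10(7.51) = 0.875640
S = (0.875640 + 0.6403) / 0.0235 = 1.515940 / 0.0235
S = 64.5

Shore A = 64.5


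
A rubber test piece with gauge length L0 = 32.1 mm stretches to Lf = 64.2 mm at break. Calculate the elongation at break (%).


Elongation = (Lf - L0) / L0 * 100
= (64.2 - 32.1) / 32.1 * 100
= 32.1 / 32.1 * 100
= 100.0%

100.0%


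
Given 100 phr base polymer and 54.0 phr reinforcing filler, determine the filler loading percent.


Filler % = filler / (rubber + filler) * 100
= 54.0 / (100 + 54.0) * 100
= 54.0 / 154.0 * 100
= 35.06%

35.06%


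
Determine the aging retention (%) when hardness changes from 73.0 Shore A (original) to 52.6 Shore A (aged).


Retention = aged / original * 100
= 52.6 / 73.0 * 100
= 72.1%

72.1%


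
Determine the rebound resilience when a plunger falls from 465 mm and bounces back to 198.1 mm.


Resilience = h_rebound / h_drop * 100
= 198.1 / 465 * 100
= 42.6%

42.6%


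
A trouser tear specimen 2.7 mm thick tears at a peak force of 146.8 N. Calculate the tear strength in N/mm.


Tear strength = force / thickness
= 146.8 / 2.7
= 54.37 N/mm

54.37 N/mm


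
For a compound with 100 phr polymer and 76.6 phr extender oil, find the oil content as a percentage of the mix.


Oil % = oil / (100 + oil) * 100
= 76.6 / (100 + 76.6) * 100
= 76.6 / 176.6 * 100
= 43.37%

43.37%


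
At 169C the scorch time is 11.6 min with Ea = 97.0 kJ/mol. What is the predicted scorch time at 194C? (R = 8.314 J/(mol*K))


Convert temperatures: T1 = 169 + 273.15 = 442.15 K, T2 = 194 + 273.15 = 467.15 K
ts2_new = 11.6 * exp(97000 / 8.314 * (1/467.15 - 1/442.15))
1/T2 - 1/T1 = -1.2104e-04
ts2_new = 2.83 min

2.83 min


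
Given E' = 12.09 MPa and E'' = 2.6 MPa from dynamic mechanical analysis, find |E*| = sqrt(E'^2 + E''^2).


|E*| = sqrt(E'^2 + E''^2)
= sqrt(12.09^2 + 2.6^2)
= sqrt(146.1681 + 6.7600)
= 12.366 MPa

12.366 MPa


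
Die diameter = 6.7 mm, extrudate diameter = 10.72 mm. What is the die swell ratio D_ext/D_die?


Die swell ratio = D_extrudate / D_die
= 10.72 / 6.7
= 1.6

Die swell = 1.6


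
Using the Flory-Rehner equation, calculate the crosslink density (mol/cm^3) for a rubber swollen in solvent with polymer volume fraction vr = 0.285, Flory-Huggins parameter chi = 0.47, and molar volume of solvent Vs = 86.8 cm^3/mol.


ln(1 - vr) = ln(1 - 0.285) = -0.3355
Numerator = -((-0.3355) + 0.285 + 0.47 * 0.285^2) = 0.0123
Denominator = 86.8 * (0.285^(1/3) - 0.285/2) = 44.7527
nu = 0.0123 / 44.7527 = 2.7478e-04 mol/cm^3

2.7478e-04 mol/cm^3


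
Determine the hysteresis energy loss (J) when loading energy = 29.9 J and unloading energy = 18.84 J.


Hysteresis loss = loading - unloading
= 29.9 - 18.84
= 11.06 J

11.06 J


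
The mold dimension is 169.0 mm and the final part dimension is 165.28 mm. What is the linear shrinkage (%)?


Shrinkage = (mold - part) / mold * 100
= (169.0 - 165.28) / 169.0 * 100
= 3.72 / 169.0 * 100
= 2.2%

2.2%


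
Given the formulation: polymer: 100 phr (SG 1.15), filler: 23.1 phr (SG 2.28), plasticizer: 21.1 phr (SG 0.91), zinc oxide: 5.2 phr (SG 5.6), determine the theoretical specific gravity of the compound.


Sum of weights = 149.4
Volume contributions:
  polymer: 100/1.15 = 86.9565
  filler: 23.1/2.28 = 10.1316
  plasticizer: 21.1/0.91 = 23.1868
  zinc oxide: 5.2/5.6 = 0.9286
Sum of volumes = 121.2035
SG = 149.4 / 121.2035 = 1.233

SG = 1.233


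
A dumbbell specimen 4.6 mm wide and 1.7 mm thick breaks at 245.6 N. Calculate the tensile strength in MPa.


Area = width * thickness = 4.6 * 1.7 = 7.82 mm^2
TS = force / area = 245.6 / 7.82 = 31.41 MPa

31.41 MPa


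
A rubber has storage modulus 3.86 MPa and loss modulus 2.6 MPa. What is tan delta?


tan delta = E'' / E'
= 2.6 / 3.86
= 0.6736

tan delta = 0.6736


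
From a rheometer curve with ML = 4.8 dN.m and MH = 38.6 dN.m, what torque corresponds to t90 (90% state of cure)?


M90 = ML + 0.9 * (MH - ML)
M90 = 4.8 + 0.9 * (38.6 - 4.8)
M90 = 4.8 + 0.9 * 33.8
M90 = 35.22 dN.m

35.22 dN.m


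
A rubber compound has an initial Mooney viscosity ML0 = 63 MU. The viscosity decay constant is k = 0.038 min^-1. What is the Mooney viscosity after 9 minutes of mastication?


ML = ML0 * exp(-k * t)
ML = 63 * exp(-0.038 * 9)
ML = 63 * 0.7103
ML = 44.75 MU

44.75 MU


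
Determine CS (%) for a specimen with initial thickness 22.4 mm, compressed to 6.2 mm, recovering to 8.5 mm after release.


CS = (t0 - recovered) / (t0 - ts) * 100
= (22.4 - 8.5) / (22.4 - 6.2) * 100
= 13.9 / 16.2 * 100
= 85.8%

85.8%


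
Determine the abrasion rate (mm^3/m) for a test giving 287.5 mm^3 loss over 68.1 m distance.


Rate = volume_loss / distance
= 287.5 / 68.1
= 4.222 mm^3/m

4.222 mm^3/m


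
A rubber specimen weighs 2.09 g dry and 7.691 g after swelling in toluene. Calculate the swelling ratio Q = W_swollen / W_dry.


Q = W_swollen / W_dry
Q = 7.691 / 2.09
Q = 3.68

Q = 3.68


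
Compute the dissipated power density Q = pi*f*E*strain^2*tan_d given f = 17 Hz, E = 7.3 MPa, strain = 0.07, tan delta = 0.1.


Q = pi * f * E * strain^2 * tan_d
= pi * 17 * 7.3 * 0.07^2 * 0.1
= pi * 17 * 7.3 * 0.0049 * 0.1
= 0.1910

Q = 0.1910


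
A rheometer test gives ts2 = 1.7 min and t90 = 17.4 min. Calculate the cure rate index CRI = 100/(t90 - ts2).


CRI = 100 / (t90 - ts2)
= 100 / (17.4 - 1.7)
= 100 / 15.7
= 6.37 min^-1

6.37 min^-1


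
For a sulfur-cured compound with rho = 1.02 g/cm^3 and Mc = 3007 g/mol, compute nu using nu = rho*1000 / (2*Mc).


nu = rho * 1000 / (2 * Mc)
nu = 1.02 * 1000 / (2 * 3007)
nu = 1020.0 / 6014
nu = 0.1696 mol/L

0.1696 mol/L


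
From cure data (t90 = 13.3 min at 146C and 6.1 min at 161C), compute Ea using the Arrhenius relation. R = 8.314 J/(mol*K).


T1 = 419.15 K, T2 = 434.15 K
1/T1 - 1/T2 = 8.2429e-05
ln(t1/t2) = ln(13.3/6.1) = 0.7795
Ea = 8.314 * 0.7795 / 8.2429e-05 = 78619.5176 J/mol
Ea = 78.62 kJ/mol

78.62 kJ/mol


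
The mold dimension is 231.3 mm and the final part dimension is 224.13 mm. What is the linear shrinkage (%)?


Shrinkage = (mold - part) / mold * 100
= (231.3 - 224.13) / 231.3 * 100
= 7.17 / 231.3 * 100
= 3.1%

3.1%


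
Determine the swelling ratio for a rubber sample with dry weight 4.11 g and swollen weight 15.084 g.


Q = W_swollen / W_dry
Q = 15.084 / 4.11
Q = 3.67

Q = 3.67


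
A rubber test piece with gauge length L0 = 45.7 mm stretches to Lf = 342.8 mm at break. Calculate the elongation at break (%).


Elongation = (Lf - L0) / L0 * 100
= (342.8 - 45.7) / 45.7 * 100
= 297.1 / 45.7 * 100
= 650.1%

650.1%


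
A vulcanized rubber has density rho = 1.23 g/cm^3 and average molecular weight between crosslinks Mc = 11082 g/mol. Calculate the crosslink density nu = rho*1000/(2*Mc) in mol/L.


nu = rho * 1000 / (2 * Mc)
nu = 1.23 * 1000 / (2 * 11082)
nu = 1230.0 / 22164
nu = 0.0555 mol/L

0.0555 mol/L


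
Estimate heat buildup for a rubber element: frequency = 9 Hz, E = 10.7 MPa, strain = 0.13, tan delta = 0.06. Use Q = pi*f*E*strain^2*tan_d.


Q = pi * f * E * strain^2 * tan_d
= pi * 9 * 10.7 * 0.13^2 * 0.06
= pi * 9 * 10.7 * 0.0169 * 0.06
= 0.3068

Q = 0.3068


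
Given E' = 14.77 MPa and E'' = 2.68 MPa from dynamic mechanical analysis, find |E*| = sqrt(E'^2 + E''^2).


|E*| = sqrt(E'^2 + E''^2)
= sqrt(14.77^2 + 2.68^2)
= sqrt(218.1529 + 7.1824)
= 15.011 MPa

15.011 MPa


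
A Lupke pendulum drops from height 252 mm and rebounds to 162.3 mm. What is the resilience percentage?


Resilience = h_rebound / h_drop * 100
= 162.3 / 252 * 100
= 64.4%

64.4%


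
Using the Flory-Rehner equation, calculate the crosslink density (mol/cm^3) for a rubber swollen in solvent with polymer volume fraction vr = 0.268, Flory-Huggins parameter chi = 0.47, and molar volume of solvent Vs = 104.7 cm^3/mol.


ln(1 - vr) = ln(1 - 0.268) = -0.3120
Numerator = -((-0.3120) + 0.268 + 0.47 * 0.268^2) = 0.0102
Denominator = 104.7 * (0.268^(1/3) - 0.268/2) = 53.4735
nu = 0.0102 / 53.4735 = 1.9108e-04 mol/cm^3

1.9108e-04 mol/cm^3


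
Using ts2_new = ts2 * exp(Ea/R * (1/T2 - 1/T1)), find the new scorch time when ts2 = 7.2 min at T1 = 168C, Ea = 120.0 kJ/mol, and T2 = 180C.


Convert temperatures: T1 = 168 + 273.15 = 441.15 K, T2 = 180 + 273.15 = 453.15 K
ts2_new = 7.2 * exp(120000 / 8.314 * (1/453.15 - 1/441.15))
1/T2 - 1/T1 = -6.0028e-05
ts2_new = 3.03 min

3.03 min


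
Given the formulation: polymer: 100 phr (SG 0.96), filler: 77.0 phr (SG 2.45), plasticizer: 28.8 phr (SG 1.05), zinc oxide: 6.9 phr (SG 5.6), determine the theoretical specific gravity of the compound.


Sum of weights = 212.7
Volume contributions:
  polymer: 100/0.96 = 104.1667
  filler: 77.0/2.45 = 31.4286
  plasticizer: 28.8/1.05 = 27.4286
  zinc oxide: 6.9/5.6 = 1.2321
Sum of volumes = 164.2560
SG = 212.7 / 164.2560 = 1.295

SG = 1.295


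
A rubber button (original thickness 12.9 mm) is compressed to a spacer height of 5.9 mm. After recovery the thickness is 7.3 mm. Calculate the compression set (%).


CS = (t0 - recovered) / (t0 - ts) * 100
= (12.9 - 7.3) / (12.9 - 5.9) * 100
= 5.6 / 7.0 * 100
= 80.0%

80.0%


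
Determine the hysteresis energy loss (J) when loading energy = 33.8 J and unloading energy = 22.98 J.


Hysteresis loss = loading - unloading
= 33.8 - 22.98
= 10.82 J

10.82 J


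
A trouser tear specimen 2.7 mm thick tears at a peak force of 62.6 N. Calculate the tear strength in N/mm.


Tear strength = force / thickness
= 62.6 / 2.7
= 23.19 N/mm

23.19 N/mm


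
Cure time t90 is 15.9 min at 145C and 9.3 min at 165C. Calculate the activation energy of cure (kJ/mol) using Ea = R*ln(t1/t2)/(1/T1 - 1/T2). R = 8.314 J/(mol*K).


T1 = 418.15 K, T2 = 438.15 K
1/T1 - 1/T2 = 1.0916e-04
ln(t1/t2) = ln(15.9/9.3) = 0.5363
Ea = 8.314 * 0.5363 / 1.0916e-04 = 40845.7196 J/mol
Ea = 40.85 kJ/mol

40.85 kJ/mol


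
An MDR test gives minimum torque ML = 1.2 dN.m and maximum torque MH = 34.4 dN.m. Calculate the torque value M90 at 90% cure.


M90 = ML + 0.9 * (MH - ML)
M90 = 1.2 + 0.9 * (34.4 - 1.2)
M90 = 1.2 + 0.9 * 33.2
M90 = 31.08 dN.m

31.08 dN.m


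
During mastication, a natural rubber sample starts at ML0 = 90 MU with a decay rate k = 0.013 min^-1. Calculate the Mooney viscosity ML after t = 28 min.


ML = ML0 * exp(-k * t)
ML = 90 * exp(-0.013 * 28)
ML = 90 * 0.6949
ML = 62.54 MU

62.54 MU


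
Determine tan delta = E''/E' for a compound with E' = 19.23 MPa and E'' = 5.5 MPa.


tan delta = E'' / E'
= 5.5 / 19.23
= 0.286

tan delta = 0.286


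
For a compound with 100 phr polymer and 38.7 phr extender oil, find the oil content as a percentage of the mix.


Oil % = oil / (100 + oil) * 100
= 38.7 / (100 + 38.7) * 100
= 38.7 / 138.7 * 100
= 27.9%

27.9%


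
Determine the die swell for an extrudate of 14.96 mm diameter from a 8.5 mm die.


Die swell ratio = D_extrudate / D_die
= 14.96 / 8.5
= 1.76

Die swell = 1.76


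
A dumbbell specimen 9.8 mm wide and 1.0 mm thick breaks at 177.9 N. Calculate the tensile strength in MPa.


Area = width * thickness = 9.8 * 1.0 = 9.8 mm^2
TS = force / area = 177.9 / 9.8 = 18.15 MPa

18.15 MPa


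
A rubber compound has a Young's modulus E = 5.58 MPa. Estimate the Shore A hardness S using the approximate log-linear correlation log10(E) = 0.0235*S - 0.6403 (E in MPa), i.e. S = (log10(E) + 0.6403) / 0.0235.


log10(E) = 0.0235*S - 0.6403  =>  S = (log10(E) + 0.6403) / 0.0235
log10(5.58) = 0.746634
S = (0.746634 + 0.6403) / 0.0235 = 1.386934 / 0.0235
S = 59.0

Shore A = 59.0


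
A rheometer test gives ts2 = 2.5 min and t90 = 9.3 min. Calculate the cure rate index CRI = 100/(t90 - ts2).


CRI = 100 / (t90 - ts2)
= 100 / (9.3 - 2.5)
= 100 / 6.8
= 14.71 min^-1

14.71 min^-1


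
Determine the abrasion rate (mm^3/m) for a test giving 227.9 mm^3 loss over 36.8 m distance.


Rate = volume_loss / distance
= 227.9 / 36.8
= 6.193 mm^3/m

6.193 mm^3/m


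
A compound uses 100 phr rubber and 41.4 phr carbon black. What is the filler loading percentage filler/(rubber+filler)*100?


Filler % = filler / (rubber + filler) * 100
= 41.4 / (100 + 41.4) * 100
= 41.4 / 141.4 * 100
= 29.28%

29.28%


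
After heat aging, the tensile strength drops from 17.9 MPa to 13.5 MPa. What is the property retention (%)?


Retention = aged / original * 100
= 13.5 / 17.9 * 100
= 75.4%

75.4%


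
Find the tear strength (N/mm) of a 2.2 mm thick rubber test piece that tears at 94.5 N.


Tear strength = force / thickness
= 94.5 / 2.2
= 42.95 N/mm

42.95 N/mm


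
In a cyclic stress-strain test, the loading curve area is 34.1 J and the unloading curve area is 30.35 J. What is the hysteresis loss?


Hysteresis loss = loading - unloading
= 34.1 - 30.35
= 3.75 J

3.75 J


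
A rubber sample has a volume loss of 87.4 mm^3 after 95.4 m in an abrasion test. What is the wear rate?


Rate = volume_loss / distance
= 87.4 / 95.4
= 0.916 mm^3/m

0.916 mm^3/m


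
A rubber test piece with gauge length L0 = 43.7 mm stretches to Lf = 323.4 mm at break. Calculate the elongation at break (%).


Elongation = (Lf - L0) / L0 * 100
= (323.4 - 43.7) / 43.7 * 100
= 279.7 / 43.7 * 100
= 640.0%

640.0%


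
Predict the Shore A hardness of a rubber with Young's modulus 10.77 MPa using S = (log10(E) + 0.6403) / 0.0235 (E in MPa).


log10(E) = 0.0235*S - 0.6403  =>  S = (log10(E) + 0.6403) / 0.0235
log10(10.77) = 1.032216
S = (1.032216 + 0.6403) / 0.0235 = 1.672516 / 0.0235
S = 71.2

Shore A = 71.2


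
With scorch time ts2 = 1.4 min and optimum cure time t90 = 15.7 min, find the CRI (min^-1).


CRI = 100 / (t90 - ts2)
= 100 / (15.7 - 1.4)
= 100 / 14.3
= 6.99 min^-1

6.99 min^-1


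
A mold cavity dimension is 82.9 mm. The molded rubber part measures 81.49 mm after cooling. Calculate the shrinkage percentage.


Shrinkage = (mold - part) / mold * 100
= (82.9 - 81.49) / 82.9 * 100
= 1.41 / 82.9 * 100
= 1.7%

1.7%


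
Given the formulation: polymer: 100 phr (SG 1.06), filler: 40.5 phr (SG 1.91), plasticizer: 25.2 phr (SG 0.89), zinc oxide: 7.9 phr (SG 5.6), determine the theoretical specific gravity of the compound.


Sum of weights = 173.6
Volume contributions:
  polymer: 100/1.06 = 94.3396
  filler: 40.5/1.91 = 21.2042
  plasticizer: 25.2/0.89 = 28.3146
  zinc oxide: 7.9/5.6 = 1.4107
Sum of volumes = 145.2691
SG = 173.6 / 145.2691 = 1.195

SG = 1.195


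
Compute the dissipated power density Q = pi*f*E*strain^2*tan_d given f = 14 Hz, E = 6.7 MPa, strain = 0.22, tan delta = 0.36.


Q = pi * f * E * strain^2 * tan_d
= pi * 14 * 6.7 * 0.22^2 * 0.36
= pi * 14 * 6.7 * 0.0484 * 0.36
= 5.1345

Q = 5.1345


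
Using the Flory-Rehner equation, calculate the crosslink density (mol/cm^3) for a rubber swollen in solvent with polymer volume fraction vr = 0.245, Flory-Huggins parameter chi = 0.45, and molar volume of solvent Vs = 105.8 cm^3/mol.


ln(1 - vr) = ln(1 - 0.245) = -0.2810
Numerator = -((-0.2810) + 0.245 + 0.45 * 0.245^2) = 0.0090
Denominator = 105.8 * (0.245^(1/3) - 0.245/2) = 53.2420
nu = 0.0090 / 53.2420 = 1.6953e-04 mol/cm^3

1.6953e-04 mol/cm^3


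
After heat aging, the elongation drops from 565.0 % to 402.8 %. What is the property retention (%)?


Retention = aged / original * 100
= 402.8 / 565.0 * 100
= 71.3%

71.3%


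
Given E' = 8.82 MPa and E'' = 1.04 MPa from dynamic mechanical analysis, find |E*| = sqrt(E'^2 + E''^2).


|E*| = sqrt(E'^2 + E''^2)
= sqrt(8.82^2 + 1.04^2)
= sqrt(77.7924 + 1.0816)
= 8.881 MPa

8.881 MPa


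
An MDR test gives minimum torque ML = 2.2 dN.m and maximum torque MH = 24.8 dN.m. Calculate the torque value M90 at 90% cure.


M90 = ML + 0.9 * (MH - ML)
M90 = 2.2 + 0.9 * (24.8 - 2.2)
M90 = 2.2 + 0.9 * 22.6
M90 = 22.54 dN.m

22.54 dN.m


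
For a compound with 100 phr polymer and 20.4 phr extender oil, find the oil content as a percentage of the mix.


Oil % = oil / (100 + oil) * 100
= 20.4 / (100 + 20.4) * 100
= 20.4 / 120.4 * 100
= 16.94%

16.94%


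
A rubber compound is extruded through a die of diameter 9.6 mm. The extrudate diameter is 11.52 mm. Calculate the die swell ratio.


Die swell ratio = D_extrudate / D_die
= 11.52 / 9.6
= 1.2

Die swell = 1.2


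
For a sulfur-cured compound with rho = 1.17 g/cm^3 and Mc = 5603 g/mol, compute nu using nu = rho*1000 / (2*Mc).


nu = rho * 1000 / (2 * Mc)
nu = 1.17 * 1000 / (2 * 5603)
nu = 1170.0 / 11206
nu = 0.1044 mol/L

0.1044 mol/L


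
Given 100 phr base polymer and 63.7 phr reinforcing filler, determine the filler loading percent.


Filler % = filler / (rubber + filler) * 100
= 63.7 / (100 + 63.7) * 100
= 63.7 / 163.7 * 100
= 38.91%

38.91%


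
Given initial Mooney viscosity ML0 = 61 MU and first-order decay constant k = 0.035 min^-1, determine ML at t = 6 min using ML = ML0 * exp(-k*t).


ML = ML0 * exp(-k * t)
ML = 61 * exp(-0.035 * 6)
ML = 61 * 0.8106
ML = 49.45 MU

49.45 MU


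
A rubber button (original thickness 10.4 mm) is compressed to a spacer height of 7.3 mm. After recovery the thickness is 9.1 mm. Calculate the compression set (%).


CS = (t0 - recovered) / (t0 - ts) * 100
= (10.4 - 9.1) / (10.4 - 7.3) * 100
= 1.3 / 3.1 * 100
= 41.9%

41.9%


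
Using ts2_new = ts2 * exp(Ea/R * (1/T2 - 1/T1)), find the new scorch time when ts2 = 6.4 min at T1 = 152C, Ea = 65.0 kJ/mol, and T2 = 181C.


Convert temperatures: T1 = 152 + 273.15 = 425.15 K, T2 = 181 + 273.15 = 454.15 K
ts2_new = 6.4 * exp(65000 / 8.314 * (1/454.15 - 1/425.15))
1/T2 - 1/T1 = -1.5020e-04
ts2_new = 1.98 min

1.98 min


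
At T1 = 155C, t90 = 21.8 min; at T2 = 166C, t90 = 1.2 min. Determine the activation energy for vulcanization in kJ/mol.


T1 = 428.15 K, T2 = 439.15 K
1/T1 - 1/T2 = 5.8504e-05
ln(t1/t2) = ln(21.8/1.2) = 2.8996
Ea = 8.314 * 2.8996 / 5.8504e-05 = 412061.9620 J/mol
Ea = 412.06 kJ/mol

412.06 kJ/mol


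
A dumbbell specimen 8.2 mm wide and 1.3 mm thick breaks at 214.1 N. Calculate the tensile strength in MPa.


Area = width * thickness = 8.2 * 1.3 = 10.66 mm^2
TS = force / area = 214.1 / 10.66 = 20.08 MPa

20.08 MPa


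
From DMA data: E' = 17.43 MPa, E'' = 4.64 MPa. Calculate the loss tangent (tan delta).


tan delta = E'' / E'
= 4.64 / 17.43
= 0.2662

tan delta = 0.2662


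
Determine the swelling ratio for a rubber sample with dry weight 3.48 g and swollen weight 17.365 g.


Q = W_swollen / W_dry
Q = 17.365 / 3.48
Q = 4.99

Q = 4.99


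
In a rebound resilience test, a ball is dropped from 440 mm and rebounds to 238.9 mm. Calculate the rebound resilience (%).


Resilience = h_rebound / h_drop * 100
= 238.9 / 440 * 100
= 54.3%

54.3%


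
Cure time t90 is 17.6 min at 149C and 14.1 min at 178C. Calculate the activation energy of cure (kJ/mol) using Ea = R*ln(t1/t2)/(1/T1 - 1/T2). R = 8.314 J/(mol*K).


T1 = 422.15 K, T2 = 451.15 K
1/T1 - 1/T2 = 1.5227e-04
ln(t1/t2) = ln(17.6/14.1) = 0.2217
Ea = 8.314 * 0.2217 / 1.5227e-04 = 12106.3350 J/mol
Ea = 12.11 kJ/mol

12.11 kJ/mol


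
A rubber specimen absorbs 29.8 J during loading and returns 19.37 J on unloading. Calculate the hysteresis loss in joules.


Hysteresis loss = loading - unloading
= 29.8 - 19.37
= 10.43 J

10.43 J


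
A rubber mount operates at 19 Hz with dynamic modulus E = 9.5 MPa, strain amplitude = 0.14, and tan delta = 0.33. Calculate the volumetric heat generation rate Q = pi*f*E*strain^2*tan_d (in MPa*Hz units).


Q = pi * f * E * strain^2 * tan_d
= pi * 19 * 9.5 * 0.14^2 * 0.33
= pi * 19 * 9.5 * 0.0196 * 0.33
= 3.6677

Q = 3.6677


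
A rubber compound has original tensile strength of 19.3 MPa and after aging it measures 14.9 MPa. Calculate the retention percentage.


Retention = aged / original * 100
= 14.9 / 19.3 * 100
= 77.2%

77.2%


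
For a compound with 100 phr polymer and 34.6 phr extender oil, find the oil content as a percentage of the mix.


Oil % = oil / (100 + oil) * 100
= 34.6 / (100 + 34.6) * 100
= 34.6 / 134.6 * 100
= 25.71%

25.71%


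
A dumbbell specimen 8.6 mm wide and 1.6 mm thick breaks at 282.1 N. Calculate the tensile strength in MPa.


Area = width * thickness = 8.6 * 1.6 = 13.76 mm^2
TS = force / area = 282.1 / 13.76 = 20.5 MPa

20.5 MPa


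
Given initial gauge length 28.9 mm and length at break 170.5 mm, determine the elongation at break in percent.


Elongation = (Lf - L0) / L0 * 100
= (170.5 - 28.9) / 28.9 * 100
= 141.6 / 28.9 * 100
= 490.0%

490.0%


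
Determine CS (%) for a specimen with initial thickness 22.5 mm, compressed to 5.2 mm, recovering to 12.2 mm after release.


CS = (t0 - recovered) / (t0 - ts) * 100
= (22.5 - 12.2) / (22.5 - 5.2) * 100
= 10.3 / 17.3 * 100
= 59.5%

59.5%


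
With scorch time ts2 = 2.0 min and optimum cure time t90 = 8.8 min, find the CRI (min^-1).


CRI = 100 / (t90 - ts2)
= 100 / (8.8 - 2.0)
= 100 / 6.8
= 14.71 min^-1

14.71 min^-1


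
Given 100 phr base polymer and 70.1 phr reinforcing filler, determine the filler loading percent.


Filler % = filler / (rubber + filler) * 100
= 70.1 / (100 + 70.1) * 100
= 70.1 / 170.1 * 100
= 41.21%

41.21%


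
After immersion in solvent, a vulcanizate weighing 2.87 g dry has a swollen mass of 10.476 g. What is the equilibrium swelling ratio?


Q = W_swollen / W_dry
Q = 10.476 / 2.87
Q = 3.65

Q = 3.65


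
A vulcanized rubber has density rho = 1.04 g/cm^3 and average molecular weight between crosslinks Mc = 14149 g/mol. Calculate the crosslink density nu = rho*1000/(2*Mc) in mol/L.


nu = rho * 1000 / (2 * Mc)
nu = 1.04 * 1000 / (2 * 14149)
nu = 1040.0 / 28298
nu = 0.0368 mol/L

0.0368 mol/L


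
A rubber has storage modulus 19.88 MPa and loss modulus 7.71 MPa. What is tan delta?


tan delta = E'' / E'
= 7.71 / 19.88
= 0.3878

tan delta = 0.3878


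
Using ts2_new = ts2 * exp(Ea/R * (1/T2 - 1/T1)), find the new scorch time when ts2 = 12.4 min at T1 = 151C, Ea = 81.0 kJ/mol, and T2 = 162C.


Convert temperatures: T1 = 151 + 273.15 = 424.15 K, T2 = 162 + 273.15 = 435.15 K
ts2_new = 12.4 * exp(81000 / 8.314 * (1/435.15 - 1/424.15))
1/T2 - 1/T1 = -5.9598e-05
ts2_new = 6.94 min

6.94 min


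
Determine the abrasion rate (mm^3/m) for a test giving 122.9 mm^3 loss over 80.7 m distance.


Rate = volume_loss / distance
= 122.9 / 80.7
= 1.523 mm^3/m

1.523 mm^3/m


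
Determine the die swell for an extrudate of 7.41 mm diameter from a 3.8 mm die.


Die swell ratio = D_extrudate / D_die
= 7.41 / 3.8
= 1.95

Die swell = 1.95


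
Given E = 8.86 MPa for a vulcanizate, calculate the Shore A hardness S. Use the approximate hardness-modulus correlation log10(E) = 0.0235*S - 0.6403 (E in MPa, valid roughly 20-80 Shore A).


log10(E) = 0.0235*S - 0.6403  =>  S = (log10(E) + 0.6403) / 0.0235
log10(8.86) = 0.947434
S = (0.947434 + 0.6403) / 0.0235 = 1.587734 / 0.0235
S = 67.6

Shore A = 67.6


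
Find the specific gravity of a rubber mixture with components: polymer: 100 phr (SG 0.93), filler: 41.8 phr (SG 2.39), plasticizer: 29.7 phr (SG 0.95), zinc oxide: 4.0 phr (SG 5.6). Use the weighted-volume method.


Sum of weights = 175.5
Volume contributions:
  polymer: 100/0.93 = 107.5269
  filler: 41.8/2.39 = 17.4895
  plasticizer: 29.7/0.95 = 31.2632
  zinc oxide: 4.0/5.6 = 0.7143
Sum of volumes = 156.9939
SG = 175.5 / 156.9939 = 1.118

SG = 1.118


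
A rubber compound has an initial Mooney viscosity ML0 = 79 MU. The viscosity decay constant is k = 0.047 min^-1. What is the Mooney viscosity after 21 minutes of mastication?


ML = ML0 * exp(-k * t)
ML = 79 * exp(-0.047 * 21)
ML = 79 * 0.3727
ML = 29.44 MU

29.44 MU


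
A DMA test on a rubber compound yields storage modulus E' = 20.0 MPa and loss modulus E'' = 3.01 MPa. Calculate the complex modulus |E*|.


|E*| = sqrt(E'^2 + E''^2)
= sqrt(20.0^2 + 3.01^2)
= sqrt(400.0000 + 9.0601)
= 20.225 MPa

20.225 MPa


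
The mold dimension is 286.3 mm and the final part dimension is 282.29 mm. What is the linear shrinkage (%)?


Shrinkage = (mold - part) / mold * 100
= (286.3 - 282.29) / 286.3 * 100
= 4.01 / 286.3 * 100
= 1.4%

1.4%


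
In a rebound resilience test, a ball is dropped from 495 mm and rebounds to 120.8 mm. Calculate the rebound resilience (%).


Resilience = h_rebound / h_drop * 100
= 120.8 / 495 * 100
= 24.4%

24.4%


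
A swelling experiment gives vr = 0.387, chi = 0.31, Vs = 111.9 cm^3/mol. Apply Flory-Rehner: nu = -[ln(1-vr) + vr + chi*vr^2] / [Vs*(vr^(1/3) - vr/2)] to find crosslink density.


ln(1 - vr) = ln(1 - 0.387) = -0.4894
Numerator = -((-0.4894) + 0.387 + 0.31 * 0.387^2) = 0.0560
Denominator = 111.9 * (0.387^(1/3) - 0.387/2) = 59.8929
nu = 0.0560 / 59.8929 = 9.3437e-04 mol/cm^3

9.3437e-04 mol/cm^3


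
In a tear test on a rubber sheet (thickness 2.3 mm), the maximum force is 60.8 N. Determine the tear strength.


Tear strength = force / thickness
= 60.8 / 2.3
= 26.43 N/mm

26.43 N/mm


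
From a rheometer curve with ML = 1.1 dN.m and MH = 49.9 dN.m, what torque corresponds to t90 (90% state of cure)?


M90 = ML + 0.9 * (MH - ML)
M90 = 1.1 + 0.9 * (49.9 - 1.1)
M90 = 1.1 + 0.9 * 48.8
M90 = 45.02 dN.m

45.02 dN.m


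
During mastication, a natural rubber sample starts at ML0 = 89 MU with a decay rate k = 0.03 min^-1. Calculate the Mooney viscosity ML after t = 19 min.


ML = ML0 * exp(-k * t)
ML = 89 * exp(-0.03 * 19)
ML = 89 * 0.5655
ML = 50.33 MU

50.33 MU


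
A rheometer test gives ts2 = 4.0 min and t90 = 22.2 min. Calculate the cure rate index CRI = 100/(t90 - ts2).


CRI = 100 / (t90 - ts2)
= 100 / (22.2 - 4.0)
= 100 / 18.2
= 5.49 min^-1

5.49 min^-1


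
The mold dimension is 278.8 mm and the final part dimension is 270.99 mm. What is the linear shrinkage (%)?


Shrinkage = (mold - part) / mold * 100
= (278.8 - 270.99) / 278.8 * 100
= 7.81 / 278.8 * 100
= 2.8%

2.8%


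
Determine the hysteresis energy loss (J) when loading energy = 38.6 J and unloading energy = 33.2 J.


Hysteresis loss = loading - unloading
= 38.6 - 33.2
= 5.4 J

5.4 J


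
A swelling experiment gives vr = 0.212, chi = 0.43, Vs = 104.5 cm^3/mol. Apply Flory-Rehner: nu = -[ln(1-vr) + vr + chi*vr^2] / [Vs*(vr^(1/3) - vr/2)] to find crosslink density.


ln(1 - vr) = ln(1 - 0.212) = -0.2383
Numerator = -((-0.2383) + 0.212 + 0.43 * 0.212^2) = 0.0069
Denominator = 104.5 * (0.212^(1/3) - 0.212/2) = 51.2335
nu = 0.0069 / 51.2335 = 1.3529e-04 mol/cm^3

1.3529e-04 mol/cm^3
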